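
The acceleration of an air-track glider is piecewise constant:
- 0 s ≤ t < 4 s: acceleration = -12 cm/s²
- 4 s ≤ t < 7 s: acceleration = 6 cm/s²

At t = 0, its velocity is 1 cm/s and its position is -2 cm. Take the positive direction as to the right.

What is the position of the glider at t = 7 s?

-208 cm

On each constant-a segment, Δv = aΔt and Δx = v₀Δt + ½aΔt²; chain segment to segment.
0–4 s: v starts 1 cm/s; Δx = 1·4 + ½·-12·4² = -92 cm; v ends -47 cm/s.
4–7 s: v starts -47 cm/s; Δx = -47·3 + ½·6·3² = -114 cm; v ends -29 cm/s.
x(7) = -2 + Σ Δx = -208 cm.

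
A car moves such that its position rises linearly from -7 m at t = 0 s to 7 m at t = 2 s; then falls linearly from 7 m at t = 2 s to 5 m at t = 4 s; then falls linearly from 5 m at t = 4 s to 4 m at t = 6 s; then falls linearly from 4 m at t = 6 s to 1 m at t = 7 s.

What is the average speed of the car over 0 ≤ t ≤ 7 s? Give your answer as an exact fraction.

20/7 m/s

Average speed = (total path length)/(elapsed time); on a piecewise-linear x-t graph the path length is Σ|Δx|.
0–2 s: |Δx| = |7 − -7| = 14 m
2–4 s: |Δx| = |5 − 7| = 2 m
4–6 s: |Δx| = |4 − 5| = 1 m
6–7 s: |Δx| = |1 − 4| = 3 m
Total path = 20 m; average speed = 20/7 = 20/7 m/s.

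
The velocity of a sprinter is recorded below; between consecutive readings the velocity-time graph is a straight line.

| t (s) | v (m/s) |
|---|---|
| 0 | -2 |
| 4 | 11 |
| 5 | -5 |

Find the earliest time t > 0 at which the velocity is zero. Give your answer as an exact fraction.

t = 8/13 s

v changes sign on 0–4 s (from -2 to 11); the graph is linear there, so v = 0 at t = 0 + (2)·(4 − 0)/(11 − -2) = 8/13 s.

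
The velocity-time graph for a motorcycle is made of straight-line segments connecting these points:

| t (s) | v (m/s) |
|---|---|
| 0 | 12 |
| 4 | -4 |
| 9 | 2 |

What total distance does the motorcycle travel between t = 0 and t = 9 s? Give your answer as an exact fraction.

85/3 m

Total distance travelled is ∫|v| dt — sum the magnitudes of each area piece.
0–4 s: v = 0 at t = 3 s; triangle areas 18 + 2 = 20 m
4–9 s: v = 0 at t = 22/3 s; triangle areas 20/3 + 5/3 = 25/3 m
Total distance = 85/3 m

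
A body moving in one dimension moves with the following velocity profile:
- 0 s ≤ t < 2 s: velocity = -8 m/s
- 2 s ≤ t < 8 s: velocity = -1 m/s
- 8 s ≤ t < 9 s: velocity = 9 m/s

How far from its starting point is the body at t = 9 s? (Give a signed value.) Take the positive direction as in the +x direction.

Displacement is the signed area under the v-t curve.
0–2 s: -8 × 2 = -16 m
2–8 s: -1 × 6 = -6 m
8–9 s: 9 × 1 = 9 m
Net displacement = -13 m

-13 m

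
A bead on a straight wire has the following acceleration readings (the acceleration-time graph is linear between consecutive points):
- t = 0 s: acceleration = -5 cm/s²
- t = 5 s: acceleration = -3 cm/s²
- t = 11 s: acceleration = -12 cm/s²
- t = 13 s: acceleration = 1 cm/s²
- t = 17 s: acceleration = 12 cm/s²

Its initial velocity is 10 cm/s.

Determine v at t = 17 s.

-40 cm/s

Δv equals the area under the a-t graph; then v = v₀ + Δv.
0–5 s: ½(-5 + -3)(5) = -20 cm/s
5–11 s: ½(-3 + -12)(6) = -45 cm/s
11–13 s: ½(-12 + 1)(2) = -11 cm/s
13–17 s: ½(1 + 12)(4) = 26 cm/s
Δv = -50 cm/s, so v(17) = 10 + (-50) = -40 cm/s.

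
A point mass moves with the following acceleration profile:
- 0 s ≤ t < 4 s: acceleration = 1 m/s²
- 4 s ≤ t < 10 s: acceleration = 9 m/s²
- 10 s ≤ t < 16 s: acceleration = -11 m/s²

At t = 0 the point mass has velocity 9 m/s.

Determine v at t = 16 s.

Δv equals the area under the a-t graph; then v = v₀ + Δv.
0–4 s: 1 × 4 = 4 m/s
4–10 s: 9 × 6 = 54 m/s
10–16 s: -11 × 6 = -66 m/s
Δv = -8 m/s, so v(16) = 9 + (-8) = 1 m/s.

1 m/s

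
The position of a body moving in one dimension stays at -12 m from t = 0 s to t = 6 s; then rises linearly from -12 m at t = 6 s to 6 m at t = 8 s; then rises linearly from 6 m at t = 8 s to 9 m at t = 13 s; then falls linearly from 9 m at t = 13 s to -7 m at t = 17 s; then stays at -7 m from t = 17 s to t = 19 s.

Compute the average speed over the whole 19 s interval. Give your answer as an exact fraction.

Average speed = (total path length)/(elapsed time); on a piecewise-linear x-t graph the path length is Σ|Δx|.
0–6 s: |Δx| = |-12 − -12| = 0 m
6–8 s: |Δx| = |6 − -12| = 18 m
8–13 s: |Δx| = |9 − 6| = 3 m
13–17 s: |Δx| = |-7 − 9| = 16 m
17–19 s: |Δx| = |-7 − -7| = 0 m
Total path = 37 m; average speed = 37/19 = 37/19 m/s.

37/19 m/s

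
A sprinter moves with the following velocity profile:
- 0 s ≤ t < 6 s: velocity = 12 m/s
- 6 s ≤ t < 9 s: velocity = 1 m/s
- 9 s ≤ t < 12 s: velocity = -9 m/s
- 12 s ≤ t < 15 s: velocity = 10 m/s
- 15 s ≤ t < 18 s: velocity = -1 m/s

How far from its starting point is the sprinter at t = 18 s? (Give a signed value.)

75 m

Displacement is the signed area under the v-t curve.
0–6 s: 12 × 6 = 72 m
6–9 s: 1 × 3 = 3 m
9–12 s: -9 × 3 = -27 m
12–15 s: 10 × 3 = 30 m
15–18 s: -1 × 3 = -3 m
Net displacement = 75 m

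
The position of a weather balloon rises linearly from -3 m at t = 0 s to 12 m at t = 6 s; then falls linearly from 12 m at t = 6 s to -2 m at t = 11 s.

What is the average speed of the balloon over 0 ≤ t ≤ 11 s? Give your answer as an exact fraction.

29/11 m/s

Average speed = (total path length)/(elapsed time); on a piecewise-linear x-t graph the path length is Σ|Δx|.
0–6 s: |Δx| = |12 − -3| = 15 m
6–11 s: |Δx| = |-2 − 12| = 14 m
Total path = 29 m; average speed = 29/11 = 29/11 m/s.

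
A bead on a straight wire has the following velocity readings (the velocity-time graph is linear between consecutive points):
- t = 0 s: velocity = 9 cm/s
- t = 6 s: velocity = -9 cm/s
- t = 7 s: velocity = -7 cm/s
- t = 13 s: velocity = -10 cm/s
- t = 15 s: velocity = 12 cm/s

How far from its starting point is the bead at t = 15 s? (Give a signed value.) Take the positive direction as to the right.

-57 cm

Net displacement equals the area under the velocity-time graph (areas below the axis count negative).
0–6 s: ½(9 + -9)(6) = 0 cm
6–7 s: ½(-9 + -7)(1) = -8 cm
7–13 s: ½(-7 + -10)(6) = -51 cm
13–15 s: ½(-10 + 12)(2) = 2 cm
Net displacement = -57 cm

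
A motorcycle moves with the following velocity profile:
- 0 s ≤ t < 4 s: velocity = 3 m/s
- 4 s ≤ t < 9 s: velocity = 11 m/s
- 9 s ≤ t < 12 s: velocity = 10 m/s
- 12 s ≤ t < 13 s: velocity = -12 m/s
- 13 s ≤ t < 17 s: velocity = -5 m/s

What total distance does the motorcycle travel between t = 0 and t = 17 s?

129 m

Total distance travelled is ∫|v| dt — sum the magnitudes of each area piece.
0–4 s: |3| × 4 = 12 m
4–9 s: |11| × 5 = 55 m
9–12 s: |10| × 3 = 30 m
12–13 s: |-12| × 1 = 12 m
13–17 s: |-5| × 4 = 20 m
Total distance = 129 m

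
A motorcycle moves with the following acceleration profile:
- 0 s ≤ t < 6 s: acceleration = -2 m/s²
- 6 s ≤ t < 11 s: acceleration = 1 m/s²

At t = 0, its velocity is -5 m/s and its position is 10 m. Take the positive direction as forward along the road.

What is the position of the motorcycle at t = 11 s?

On each constant-a segment, Δv = aΔt and Δx = v₀Δt + ½aΔt²; chain segment to segment.
0–6 s: v starts -5 m/s; Δx = -5·6 + ½·-2·6² = -66 m; v ends -17 m/s.
6–11 s: v starts -17 m/s; Δx = -17·5 + ½·1·5² = -72.5 m; v ends -12 m/s.
x(11) = 10 + Σ Δx = -128.5 m.

-128.5 m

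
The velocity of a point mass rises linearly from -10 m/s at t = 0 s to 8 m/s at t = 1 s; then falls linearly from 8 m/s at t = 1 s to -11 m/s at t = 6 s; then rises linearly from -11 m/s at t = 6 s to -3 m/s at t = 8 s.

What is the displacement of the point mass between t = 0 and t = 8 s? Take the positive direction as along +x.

-22.5 m

Net displacement equals the area under the velocity-time graph (areas below the axis count negative).
0–1 s: ½(-10 + 8)(1) = -1 m
1–6 s: ½(8 + -11)(5) = -7.5 m
6–8 s: ½(-11 + -3)(2) = -14 m
Net displacement = -22.5 m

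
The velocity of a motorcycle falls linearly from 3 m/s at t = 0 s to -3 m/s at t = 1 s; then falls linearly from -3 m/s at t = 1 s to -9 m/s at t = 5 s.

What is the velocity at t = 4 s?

-7.5 m/s

On 1–5 s the graph is linear from -3 to -9 m/s: v(4) = -3 + (-9 − -3)·(4 − 1)/(5 − 1) = -7.5 m/s.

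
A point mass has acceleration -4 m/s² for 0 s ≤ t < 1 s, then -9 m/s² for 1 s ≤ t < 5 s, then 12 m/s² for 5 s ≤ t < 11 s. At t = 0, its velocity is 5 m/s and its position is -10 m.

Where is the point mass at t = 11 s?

On each constant-a segment, Δv = aΔt and Δx = v₀Δt + ½aΔt²; chain segment to segment.
0–1 s: v starts 5 m/s; Δx = 5·1 + ½·-4·1² = 3 m; v ends 1 m/s.
1–5 s: v starts 1 m/s; Δx = 1·4 + ½·-9·4² = -68 m; v ends -35 m/s.
5–11 s: v starts -35 m/s; Δx = -35·6 + ½·12·6² = 6 m; v ends 37 m/s.
x(11) = -10 + Σ Δx = -69 m.

-69 m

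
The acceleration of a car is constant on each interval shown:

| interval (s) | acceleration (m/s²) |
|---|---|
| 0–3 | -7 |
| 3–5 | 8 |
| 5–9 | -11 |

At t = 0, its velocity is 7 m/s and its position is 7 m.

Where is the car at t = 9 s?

-95.5 m

On each constant-a segment, Δv = aΔt and Δx = v₀Δt + ½aΔt²; chain segment to segment.
0–3 s: v starts 7 m/s; Δx = 7·3 + ½·-7·3² = -10.5 m; v ends -14 m/s.
3–5 s: v starts -14 m/s; Δx = -14·2 + ½·8·2² = -12 m; v ends 2 m/s.
5–9 s: v starts 2 m/s; Δx = 2·4 + ½·-11·4² = -80 m; v ends -42 m/s.
x(9) = 7 + Σ Δx = -95.5 m.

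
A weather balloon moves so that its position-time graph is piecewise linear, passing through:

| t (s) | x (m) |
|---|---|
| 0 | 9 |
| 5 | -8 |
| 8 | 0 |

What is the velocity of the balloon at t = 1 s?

-3.4 m/s

Velocity is the slope of the x-t graph on 0–5 s: (-8 − 9)/(5 − 0) = -3.4 m/s.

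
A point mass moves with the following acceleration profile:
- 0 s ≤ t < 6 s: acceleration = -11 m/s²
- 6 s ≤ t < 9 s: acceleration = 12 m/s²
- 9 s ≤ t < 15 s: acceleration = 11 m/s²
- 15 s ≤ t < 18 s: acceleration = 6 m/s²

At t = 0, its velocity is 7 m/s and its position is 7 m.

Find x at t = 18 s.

On each constant-a segment, Δv = aΔt and Δx = v₀Δt + ½aΔt²; chain segment to segment.
0–6 s: v starts 7 m/s; Δx = 7·6 + ½·-11·6² = -156 m; v ends -59 m/s.
6–9 s: v starts -59 m/s; Δx = -59·3 + ½·12·3² = -123 m; v ends -23 m/s.
9–15 s: v starts -23 m/s; Δx = -23·6 + ½·11·6² = 60 m; v ends 43 m/s.
15–18 s: v starts 43 m/s; Δx = 43·3 + ½·6·3² = 156 m; v ends 61 m/s.
x(18) = 7 + Σ Δx = -56 m.

-56 m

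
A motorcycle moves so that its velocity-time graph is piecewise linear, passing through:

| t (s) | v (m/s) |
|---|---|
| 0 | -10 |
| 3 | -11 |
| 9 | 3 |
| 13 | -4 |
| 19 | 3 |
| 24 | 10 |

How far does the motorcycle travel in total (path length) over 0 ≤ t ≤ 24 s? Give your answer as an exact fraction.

Distance (not displacement) is the total path length: add the absolute areas under v-t.
0–3 s: |½(-10 + -11)(3)| = 31.5 m
3–9 s: v = 0 at t = 54/7 s; triangle areas 363/14 + 27/14 = 195/7 m
9–13 s: v = 0 at t = 75/7 s; triangle areas 18/7 + 32/7 = 50/7 m
13–19 s: v = 0 at t = 115/7 s; triangle areas 48/7 + 27/7 = 75/7 m
19–24 s: |½(3 + 10)(5)| = 32.5 m
Total distance = 768/7 m

768/7 m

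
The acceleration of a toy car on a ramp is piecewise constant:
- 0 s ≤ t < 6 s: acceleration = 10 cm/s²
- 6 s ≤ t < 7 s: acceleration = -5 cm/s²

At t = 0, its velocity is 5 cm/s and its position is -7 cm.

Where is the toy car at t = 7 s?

On each constant-a segment, Δv = aΔt and Δx = v₀Δt + ½aΔt²; chain segment to segment.
0–6 s: v starts 5 cm/s; Δx = 5·6 + ½·10·6² = 210 cm; v ends 65 cm/s.
6–7 s: v starts 65 cm/s; Δx = 65·1 + ½·-5·1² = 62.5 cm; v ends 60 cm/s.
x(7) = -7 + Σ Δx = 265.5 cm.

265.5 cm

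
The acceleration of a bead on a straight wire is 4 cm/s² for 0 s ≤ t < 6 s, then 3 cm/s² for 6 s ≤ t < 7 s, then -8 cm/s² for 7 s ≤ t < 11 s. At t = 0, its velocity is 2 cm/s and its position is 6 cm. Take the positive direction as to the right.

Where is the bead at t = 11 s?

169.5 cm

On each constant-a segment, Δv = aΔt and Δx = v₀Δt + ½aΔt²; chain segment to segment.
0–6 s: v starts 2 cm/s; Δx = 2·6 + ½·4·6² = 84 cm; v ends 26 cm/s.
6–7 s: v starts 26 cm/s; Δx = 26·1 + ½·3·1² = 27.5 cm; v ends 29 cm/s.
7–11 s: v starts 29 cm/s; Δx = 29·4 + ½·-8·4² = 52 cm; v ends -3 cm/s.
x(11) = 6 + Σ Δx = 169.5 cm.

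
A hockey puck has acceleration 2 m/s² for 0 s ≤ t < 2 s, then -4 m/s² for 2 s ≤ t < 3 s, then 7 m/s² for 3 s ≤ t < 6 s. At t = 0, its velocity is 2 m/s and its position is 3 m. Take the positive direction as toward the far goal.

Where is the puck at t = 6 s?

52.5 m

On each constant-a segment, Δv = aΔt and Δx = v₀Δt + ½aΔt²; chain segment to segment.
0–2 s: v starts 2 m/s; Δx = 2·2 + ½·2·2² = 8 m; v ends 6 m/s.
2–3 s: v starts 6 m/s; Δx = 6·1 + ½·-4·1² = 4 m; v ends 2 m/s.
3–6 s: v starts 2 m/s; Δx = 2·3 + ½·7·3² = 37.5 m; v ends 23 m/s.
x(6) = 3 + Σ Δx = 52.5 m.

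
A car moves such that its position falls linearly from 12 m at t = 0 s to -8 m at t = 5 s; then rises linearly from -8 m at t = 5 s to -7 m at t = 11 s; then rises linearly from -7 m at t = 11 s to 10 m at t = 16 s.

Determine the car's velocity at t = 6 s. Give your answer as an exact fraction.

Velocity is the slope of the x-t graph on 5–11 s: (-7 − -8)/(11 − 5) = 1/6 m/s.

1/6 m/s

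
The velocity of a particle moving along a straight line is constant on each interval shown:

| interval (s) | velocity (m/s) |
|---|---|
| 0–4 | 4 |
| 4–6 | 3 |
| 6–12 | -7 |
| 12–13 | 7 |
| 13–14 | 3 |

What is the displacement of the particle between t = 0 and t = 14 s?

-10 m

Net displacement equals the area under the velocity-time graph (areas below the axis count negative).
0–4 s: 4 × 4 = 16 m
4–6 s: 3 × 2 = 6 m
6–12 s: -7 × 6 = -42 m
12–13 s: 7 × 1 = 7 m
13–14 s: 3 × 1 = 3 m
Net displacement = -10 m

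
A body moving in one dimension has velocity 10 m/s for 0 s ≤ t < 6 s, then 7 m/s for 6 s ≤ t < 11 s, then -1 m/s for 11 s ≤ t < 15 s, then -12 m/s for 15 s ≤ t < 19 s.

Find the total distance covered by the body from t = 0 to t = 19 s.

147 m

Distance (not displacement) is the total path length: add the absolute areas under v-t.
0–6 s: |10| × 6 = 60 m
6–11 s: |7| × 5 = 35 m
11–15 s: |-1| × 4 = 4 m
15–19 s: |-12| × 4 = 48 m
Total distance = 147 m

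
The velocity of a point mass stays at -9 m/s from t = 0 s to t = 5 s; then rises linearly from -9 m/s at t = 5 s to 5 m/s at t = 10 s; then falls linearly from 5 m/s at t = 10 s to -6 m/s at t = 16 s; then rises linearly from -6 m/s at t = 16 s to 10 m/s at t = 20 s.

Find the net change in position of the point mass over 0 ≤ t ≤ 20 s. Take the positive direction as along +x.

Displacement is the signed area under the v-t curve.
0–5 s: -9 × 5 = -45 m
5–10 s: ½(-9 + 5)(5) = -10 m
10–16 s: ½(5 + -6)(6) = -3 m
16–20 s: ½(-6 + 10)(4) = 8 m
Net displacement = -50 m

-50 m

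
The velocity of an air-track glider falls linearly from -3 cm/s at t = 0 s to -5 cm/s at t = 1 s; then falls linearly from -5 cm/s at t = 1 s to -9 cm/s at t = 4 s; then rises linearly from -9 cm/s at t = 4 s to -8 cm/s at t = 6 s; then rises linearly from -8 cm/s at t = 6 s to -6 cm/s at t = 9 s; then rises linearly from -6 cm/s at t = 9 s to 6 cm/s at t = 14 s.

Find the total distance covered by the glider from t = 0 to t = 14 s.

Total distance travelled is ∫|v| dt — sum the magnitudes of each area piece.
0–1 s: |½(-3 + -5)(1)| = 4 cm
1–4 s: |½(-5 + -9)(3)| = 21 cm
4–6 s: |½(-9 + -8)(2)| = 17 cm
6–9 s: |½(-8 + -6)(3)| = 21 cm
9–14 s: v = 0 at t = 11.5 s; triangle areas 7.5 + 7.5 = 15 cm
Total distance = 78 cm

78 cm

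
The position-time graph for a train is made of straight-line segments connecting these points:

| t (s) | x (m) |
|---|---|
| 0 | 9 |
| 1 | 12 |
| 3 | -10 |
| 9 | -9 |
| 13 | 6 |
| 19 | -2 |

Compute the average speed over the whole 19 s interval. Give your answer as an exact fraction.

Average speed = (total path length)/(elapsed time); on a piecewise-linear x-t graph the path length is Σ|Δx|.
0–1 s: |Δx| = |12 − 9| = 3 m
1–3 s: |Δx| = |-10 − 12| = 22 m
3–9 s: |Δx| = |-9 − -10| = 1 m
9–13 s: |Δx| = |6 − -9| = 15 m
13–19 s: |Δx| = |-2 − 6| = 8 m
Total path = 49 m; average speed = 49/19 = 49/19 m/s.

49/19 m/s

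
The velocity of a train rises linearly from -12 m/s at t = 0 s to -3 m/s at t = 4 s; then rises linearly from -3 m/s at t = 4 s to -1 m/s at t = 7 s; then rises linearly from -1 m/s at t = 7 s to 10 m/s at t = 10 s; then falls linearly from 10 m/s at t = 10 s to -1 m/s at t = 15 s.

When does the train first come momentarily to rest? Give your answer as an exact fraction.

t = 80/11 s

v changes sign on 7–10 s (from -1 to 10); the graph is linear there, so v = 0 at t = 7 + (1)·(10 − 7)/(10 − -1) = 80/11 s.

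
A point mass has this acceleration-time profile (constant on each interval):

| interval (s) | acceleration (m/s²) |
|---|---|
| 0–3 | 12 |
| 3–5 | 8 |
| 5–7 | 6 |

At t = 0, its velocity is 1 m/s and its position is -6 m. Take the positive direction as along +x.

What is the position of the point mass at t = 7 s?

259 m

On each constant-a segment, Δv = aΔt and Δx = v₀Δt + ½aΔt²; chain segment to segment.
0–3 s: v starts 1 m/s; Δx = 1·3 + ½·12·3² = 57 m; v ends 37 m/s.
3–5 s: v starts 37 m/s; Δx = 37·2 + ½·8·2² = 90 m; v ends 53 m/s.
5–7 s: v starts 53 m/s; Δx = 53·2 + ½·6·2² = 118 m; v ends 65 m/s.
x(7) = -6 + Σ Δx = 259 m.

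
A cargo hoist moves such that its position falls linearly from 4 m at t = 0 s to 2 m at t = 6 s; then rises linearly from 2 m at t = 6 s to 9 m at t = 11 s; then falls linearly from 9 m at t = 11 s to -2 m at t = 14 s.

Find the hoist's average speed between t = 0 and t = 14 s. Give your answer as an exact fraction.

10/7 m/s

Average speed = (total path length)/(elapsed time); on a piecewise-linear x-t graph the path length is Σ|Δx|.
0–6 s: |Δx| = |2 − 4| = 2 m
6–11 s: |Δx| = |9 − 2| = 7 m
11–14 s: |Δx| = |-2 − 9| = 11 m
Total path = 20 m; average speed = 20/14 = 10/7 m/s.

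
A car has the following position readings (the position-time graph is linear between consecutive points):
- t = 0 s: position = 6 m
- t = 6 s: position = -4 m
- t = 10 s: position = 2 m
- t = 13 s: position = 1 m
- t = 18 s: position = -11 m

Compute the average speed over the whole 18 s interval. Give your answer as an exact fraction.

29/18 m/s

Average speed = (total path length)/(elapsed time); on a piecewise-linear x-t graph the path length is Σ|Δx|.
0–6 s: |Δx| = |-4 − 6| = 10 m
6–10 s: |Δx| = |2 − -4| = 6 m
10–13 s: |Δx| = |1 − 2| = 1 m
13–18 s: |Δx| = |-11 − 1| = 12 m
Total path = 29 m; average speed = 29/18 = 29/18 m/s.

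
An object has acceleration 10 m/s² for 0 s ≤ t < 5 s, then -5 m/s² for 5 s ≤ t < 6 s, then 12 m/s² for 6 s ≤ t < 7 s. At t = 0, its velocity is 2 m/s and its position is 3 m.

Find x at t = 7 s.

On each constant-a segment, Δv = aΔt and Δx = v₀Δt + ½aΔt²; chain segment to segment.
0–5 s: v starts 2 m/s; Δx = 2·5 + ½·10·5² = 135 m; v ends 52 m/s.
5–6 s: v starts 52 m/s; Δx = 52·1 + ½·-5·1² = 49.5 m; v ends 47 m/s.
6–7 s: v starts 47 m/s; Δx = 47·1 + ½·12·1² = 53 m; v ends 59 m/s.
x(7) = 3 + Σ Δx = 240.5 m.

240.5 m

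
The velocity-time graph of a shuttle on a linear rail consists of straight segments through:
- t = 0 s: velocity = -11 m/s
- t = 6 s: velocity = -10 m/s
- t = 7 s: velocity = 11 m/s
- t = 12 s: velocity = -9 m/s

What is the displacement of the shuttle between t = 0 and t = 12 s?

Displacement is the signed area under the v-t curve.
0–6 s: ½(-11 + -10)(6) = -63 m
6–7 s: ½(-10 + 11)(1) = 0.5 m
7–12 s: ½(11 + -9)(5) = 5 m
Net displacement = -57.5 m

-57.5 m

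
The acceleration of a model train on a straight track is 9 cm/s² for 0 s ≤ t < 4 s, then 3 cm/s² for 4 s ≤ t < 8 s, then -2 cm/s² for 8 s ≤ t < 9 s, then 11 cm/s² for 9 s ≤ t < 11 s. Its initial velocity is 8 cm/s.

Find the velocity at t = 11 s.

Δv equals the area under the a-t graph; then v = v₀ + Δv.
0–4 s: 9 × 4 = 36 cm/s
4–8 s: 3 × 4 = 12 cm/s
8–9 s: -2 × 1 = -2 cm/s
9–11 s: 11 × 2 = 22 cm/s
Δv = 68 cm/s, so v(11) = 8 + (68) = 76 cm/s.

76 cm/s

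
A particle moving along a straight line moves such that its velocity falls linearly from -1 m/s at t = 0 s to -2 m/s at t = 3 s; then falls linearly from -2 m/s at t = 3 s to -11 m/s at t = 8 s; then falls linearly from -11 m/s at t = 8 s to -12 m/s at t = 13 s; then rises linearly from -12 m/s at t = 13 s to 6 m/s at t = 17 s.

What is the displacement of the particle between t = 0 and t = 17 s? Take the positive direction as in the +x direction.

-106.5 m

Net displacement equals the area under the velocity-time graph (areas below the axis count negative).
0–3 s: ½(-1 + -2)(3) = -4.5 m
3–8 s: ½(-2 + -11)(5) = -32.5 m
8–13 s: ½(-11 + -12)(5) = -57.5 m
13–17 s: ½(-12 + 6)(4) = -12 m
Net displacement = -106.5 m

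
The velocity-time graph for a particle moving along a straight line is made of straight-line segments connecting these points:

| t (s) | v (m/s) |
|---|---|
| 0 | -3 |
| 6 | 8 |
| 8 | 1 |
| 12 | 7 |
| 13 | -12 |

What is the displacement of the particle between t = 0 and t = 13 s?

37.5 m

Displacement is the signed area under the v-t curve.
0–6 s: ½(-3 + 8)(6) = 15 m
6–8 s: ½(8 + 1)(2) = 9 m
8–12 s: ½(1 + 7)(4) = 16 m
12–13 s: ½(7 + -12)(1) = -2.5 m
Net displacement = 37.5 m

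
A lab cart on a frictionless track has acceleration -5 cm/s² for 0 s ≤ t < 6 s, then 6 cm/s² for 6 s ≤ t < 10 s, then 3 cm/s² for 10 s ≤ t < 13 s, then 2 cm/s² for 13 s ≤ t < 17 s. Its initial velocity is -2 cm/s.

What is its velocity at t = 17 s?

9 cm/s

Δv equals the area under the a-t graph; then v = v₀ + Δv.
0–6 s: -5 × 6 = -30 cm/s
6–10 s: 6 × 4 = 24 cm/s
10–13 s: 3 × 3 = 9 cm/s
13–17 s: 2 × 4 = 8 cm/s
Δv = 11 cm/s, so v(17) = -2 + (11) = 9 cm/s.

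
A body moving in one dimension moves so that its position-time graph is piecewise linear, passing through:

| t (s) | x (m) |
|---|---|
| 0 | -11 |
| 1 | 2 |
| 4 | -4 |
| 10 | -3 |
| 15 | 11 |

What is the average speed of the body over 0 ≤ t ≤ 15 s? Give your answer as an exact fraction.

34/15 m/s

Average speed = (total path length)/(elapsed time); on a piecewise-linear x-t graph the path length is Σ|Δx|.
0–1 s: |Δx| = |2 − -11| = 13 m
1–4 s: |Δx| = |-4 − 2| = 6 m
4–10 s: |Δx| = |-3 − -4| = 1 m
10–15 s: |Δx| = |11 − -3| = 14 m
Total path = 34 m; average speed = 34/15 = 34/15 m/s.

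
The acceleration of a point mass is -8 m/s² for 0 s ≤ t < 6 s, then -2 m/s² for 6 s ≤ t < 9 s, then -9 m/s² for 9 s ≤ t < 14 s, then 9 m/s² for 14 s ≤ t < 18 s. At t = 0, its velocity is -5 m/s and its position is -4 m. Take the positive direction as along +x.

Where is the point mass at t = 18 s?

-1097.5 m

On each constant-a segment, Δv = aΔt and Δx = v₀Δt + ½aΔt²; chain segment to segment.
0–6 s: v starts -5 m/s; Δx = -5·6 + ½·-8·6² = -174 m; v ends -53 m/s.
6–9 s: v starts -53 m/s; Δx = -53·3 + ½·-2·3² = -168 m; v ends -59 m/s.
9–14 s: v starts -59 m/s; Δx = -59·5 + ½·-9·5² = -407.5 m; v ends -104 m/s.
14–18 s: v starts -104 m/s; Δx = -104·4 + ½·9·4² = -344 m; v ends -68 m/s.
x(18) = -4 + Σ Δx = -1097.5 m.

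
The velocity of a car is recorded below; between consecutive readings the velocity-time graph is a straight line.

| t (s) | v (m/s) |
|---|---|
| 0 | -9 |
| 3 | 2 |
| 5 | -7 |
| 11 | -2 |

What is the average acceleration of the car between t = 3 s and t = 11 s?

Average acceleration = Δv/Δt = (-2 − 2)/(11 − 3) = -0.5 m/s².

-0.5 m/s²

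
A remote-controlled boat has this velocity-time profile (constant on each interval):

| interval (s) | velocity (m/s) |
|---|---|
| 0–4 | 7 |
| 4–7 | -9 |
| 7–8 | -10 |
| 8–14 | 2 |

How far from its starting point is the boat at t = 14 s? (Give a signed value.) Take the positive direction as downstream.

Displacement is the signed area under the v-t curve.
0–4 s: 7 × 4 = 28 m
4–7 s: -9 × 3 = -27 m
7–8 s: -10 × 1 = -10 m
8–14 s: 2 × 6 = 12 m
Net displacement = 3 m

3 m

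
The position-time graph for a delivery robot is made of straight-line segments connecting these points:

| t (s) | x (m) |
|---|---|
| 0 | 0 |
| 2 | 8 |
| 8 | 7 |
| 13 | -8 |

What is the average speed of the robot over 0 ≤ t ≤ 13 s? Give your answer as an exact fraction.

24/13 m/s

Average speed = (total path length)/(elapsed time); on a piecewise-linear x-t graph the path length is Σ|Δx|.
0–2 s: |Δx| = |8 − 0| = 8 m
2–8 s: |Δx| = |7 − 8| = 1 m
8–13 s: |Δx| = |-8 − 7| = 15 m
Total path = 24 m; average speed = 24/13 = 24/13 m/s.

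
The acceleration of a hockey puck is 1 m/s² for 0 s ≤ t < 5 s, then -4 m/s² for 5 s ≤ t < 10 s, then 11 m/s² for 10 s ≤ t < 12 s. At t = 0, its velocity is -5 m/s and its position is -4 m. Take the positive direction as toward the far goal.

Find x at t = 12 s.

-84.5 m

On each constant-a segment, Δv = aΔt and Δx = v₀Δt + ½aΔt²; chain segment to segment.
0–5 s: v starts -5 m/s; Δx = -5·5 + ½·1·5² = -12.5 m; v ends 0 m/s.
5–10 s: v starts 0 m/s; Δx = 0·5 + ½·-4·5² = -50 m; v ends -20 m/s.
10–12 s: v starts -20 m/s; Δx = -20·2 + ½·11·2² = -18 m; v ends 2 m/s.
x(12) = -4 + Σ Δx = -84.5 m.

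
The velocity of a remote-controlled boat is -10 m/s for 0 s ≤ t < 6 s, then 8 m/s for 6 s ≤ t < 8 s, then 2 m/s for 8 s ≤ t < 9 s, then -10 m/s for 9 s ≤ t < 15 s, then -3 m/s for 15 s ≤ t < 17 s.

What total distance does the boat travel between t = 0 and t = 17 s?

144 m

Distance (not displacement) is the total path length: add the absolute areas under v-t.
0–6 s: |-10| × 6 = 60 m
6–8 s: |8| × 2 = 16 m
8–9 s: |2| × 1 = 2 m
9–15 s: |-10| × 6 = 60 m
15–17 s: |-3| × 2 = 6 m
Total distance = 144 m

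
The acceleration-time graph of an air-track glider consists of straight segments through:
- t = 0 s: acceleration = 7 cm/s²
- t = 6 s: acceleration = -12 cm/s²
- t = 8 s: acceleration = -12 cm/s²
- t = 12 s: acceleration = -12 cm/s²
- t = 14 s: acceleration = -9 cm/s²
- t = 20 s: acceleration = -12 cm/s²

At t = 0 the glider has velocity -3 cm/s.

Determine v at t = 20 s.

-174 cm/s

Δv equals the area under the a-t graph; then v = v₀ + Δv.
0–6 s: ½(7 + -12)(6) = -15 cm/s
6–8 s: -12 × 2 = -24 cm/s
8–12 s: -12 × 4 = -48 cm/s
12–14 s: ½(-12 + -9)(2) = -21 cm/s
14–20 s: ½(-9 + -12)(6) = -63 cm/s
Δv = -171 cm/s, so v(20) = -3 + (-171) = -174 cm/s.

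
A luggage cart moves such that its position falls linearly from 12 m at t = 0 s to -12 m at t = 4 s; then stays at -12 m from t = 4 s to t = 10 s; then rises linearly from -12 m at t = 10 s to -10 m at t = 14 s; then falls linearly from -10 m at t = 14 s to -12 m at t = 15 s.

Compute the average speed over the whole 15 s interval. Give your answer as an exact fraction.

28/15 m/s

Average speed = (total path length)/(elapsed time); on a piecewise-linear x-t graph the path length is Σ|Δx|.
0–4 s: |Δx| = |-12 − 12| = 24 m
4–10 s: |Δx| = |-12 − -12| = 0 m
10–14 s: |Δx| = |-10 − -12| = 2 m
14–15 s: |Δx| = |-12 − -10| = 2 m
Total path = 28 m; average speed = 28/15 = 28/15 m/s.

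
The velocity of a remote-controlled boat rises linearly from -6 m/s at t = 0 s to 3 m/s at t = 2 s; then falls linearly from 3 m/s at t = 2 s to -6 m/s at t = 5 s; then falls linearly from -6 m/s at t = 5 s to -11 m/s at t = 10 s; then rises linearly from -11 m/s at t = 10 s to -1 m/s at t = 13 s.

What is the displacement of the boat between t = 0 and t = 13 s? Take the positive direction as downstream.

Net displacement equals the area under the velocity-time graph (areas below the axis count negative).
0–2 s: ½(-6 + 3)(2) = -3 m
2–5 s: ½(3 + -6)(3) = -4.5 m
5–10 s: ½(-6 + -11)(5) = -42.5 m
10–13 s: ½(-11 + -1)(3) = -18 m
Net displacement = -68 m

-68 m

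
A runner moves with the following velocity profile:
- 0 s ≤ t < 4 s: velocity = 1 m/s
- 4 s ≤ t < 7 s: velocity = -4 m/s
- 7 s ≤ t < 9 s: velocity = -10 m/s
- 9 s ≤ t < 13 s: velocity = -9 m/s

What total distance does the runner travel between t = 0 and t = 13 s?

72 m

Total distance travelled is ∫|v| dt — sum the magnitudes of each area piece.
0–4 s: |1| × 4 = 4 m
4–7 s: |-4| × 3 = 12 m
7–9 s: |-10| × 2 = 20 m
9–13 s: |-9| × 4 = 36 m
Total distance = 72 m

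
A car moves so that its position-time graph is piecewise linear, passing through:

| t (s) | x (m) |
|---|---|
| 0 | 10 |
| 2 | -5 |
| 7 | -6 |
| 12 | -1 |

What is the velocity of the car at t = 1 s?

-7.5 m/s

Velocity is the slope of the x-t graph on 0–2 s: (-5 − 10)/(2 − 0) = -7.5 m/s.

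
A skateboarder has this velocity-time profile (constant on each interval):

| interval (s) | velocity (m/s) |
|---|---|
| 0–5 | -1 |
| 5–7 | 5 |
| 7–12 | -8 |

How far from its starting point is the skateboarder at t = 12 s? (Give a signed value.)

-35 m

Net displacement equals the area under the velocity-time graph (areas below the axis count negative).
0–5 s: -1 × 5 = -5 m
5–7 s: 5 × 2 = 10 m
7–12 s: -8 × 5 = -40 m
Net displacement = -35 m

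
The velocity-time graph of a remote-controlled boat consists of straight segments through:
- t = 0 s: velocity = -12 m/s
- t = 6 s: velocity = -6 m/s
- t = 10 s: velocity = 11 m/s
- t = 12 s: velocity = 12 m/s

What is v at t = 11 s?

On 10–12 s the graph is linear from 11 to 12 m/s: v(11) = 11 + (12 − 11)·(11 − 10)/(12 − 10) = 11.5 m/s.

11.5 m/s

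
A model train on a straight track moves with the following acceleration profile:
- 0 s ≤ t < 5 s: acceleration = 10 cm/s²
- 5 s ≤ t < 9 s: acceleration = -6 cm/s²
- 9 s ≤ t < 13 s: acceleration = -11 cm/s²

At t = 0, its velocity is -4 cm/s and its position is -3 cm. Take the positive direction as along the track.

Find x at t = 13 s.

On each constant-a segment, Δv = aΔt and Δx = v₀Δt + ½aΔt²; chain segment to segment.
0–5 s: v starts -4 cm/s; Δx = -4·5 + ½·10·5² = 105 cm; v ends 46 cm/s.
5–9 s: v starts 46 cm/s; Δx = 46·4 + ½·-6·4² = 136 cm; v ends 22 cm/s.
9–13 s: v starts 22 cm/s; Δx = 22·4 + ½·-11·4² = 0 cm; v ends -22 cm/s.
x(13) = -3 + Σ Δx = 238 cm.

238 cm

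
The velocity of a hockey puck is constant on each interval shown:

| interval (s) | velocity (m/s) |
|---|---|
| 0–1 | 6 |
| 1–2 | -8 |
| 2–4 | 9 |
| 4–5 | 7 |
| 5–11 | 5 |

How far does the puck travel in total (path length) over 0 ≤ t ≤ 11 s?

69 m

Total distance travelled is ∫|v| dt — sum the magnitudes of each area piece.
0–1 s: |6| × 1 = 6 m
1–2 s: |-8| × 1 = 8 m
2–4 s: |9| × 2 = 18 m
4–5 s: |7| × 1 = 7 m
5–11 s: |5| × 6 = 30 m
Total distance = 69 m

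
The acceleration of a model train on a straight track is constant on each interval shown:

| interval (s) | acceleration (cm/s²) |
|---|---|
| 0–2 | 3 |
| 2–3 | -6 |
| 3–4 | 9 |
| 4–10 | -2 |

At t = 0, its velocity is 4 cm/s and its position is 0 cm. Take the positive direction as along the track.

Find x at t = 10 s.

71.5 cm

On each constant-a segment, Δv = aΔt and Δx = v₀Δt + ½aΔt²; chain segment to segment.
0–2 s: v starts 4 cm/s; Δx = 4·2 + ½·3·2² = 14 cm; v ends 10 cm/s.
2–3 s: v starts 10 cm/s; Δx = 10·1 + ½·-6·1² = 7 cm; v ends 4 cm/s.
3–4 s: v starts 4 cm/s; Δx = 4·1 + ½·9·1² = 8.5 cm; v ends 13 cm/s.
4–10 s: v starts 13 cm/s; Δx = 13·6 + ½·-2·6² = 42 cm; v ends 1 cm/s.
x(10) = 0 + Σ Δx = 71.5 cm.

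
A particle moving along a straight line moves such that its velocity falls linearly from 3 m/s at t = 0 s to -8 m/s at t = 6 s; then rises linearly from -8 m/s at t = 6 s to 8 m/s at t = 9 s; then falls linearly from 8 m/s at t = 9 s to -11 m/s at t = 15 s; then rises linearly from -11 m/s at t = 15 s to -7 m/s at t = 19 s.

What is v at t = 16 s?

-10 m/s

On 15–19 s the graph is linear from -11 to -7 m/s: v(16) = -11 + (-7 − -11)·(16 − 15)/(19 − 15) = -10 m/s.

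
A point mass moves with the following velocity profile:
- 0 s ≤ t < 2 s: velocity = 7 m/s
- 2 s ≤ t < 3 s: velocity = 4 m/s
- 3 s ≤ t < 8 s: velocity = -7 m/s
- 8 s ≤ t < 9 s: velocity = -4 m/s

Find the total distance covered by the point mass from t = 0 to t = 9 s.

Distance (not displacement) is the total path length: add the absolute areas under v-t.
0–2 s: |7| × 2 = 14 m
2–3 s: |4| × 1 = 4 m
3–8 s: |-7| × 5 = 35 m
8–9 s: |-4| × 1 = 4 m
Total distance = 57 m

57 m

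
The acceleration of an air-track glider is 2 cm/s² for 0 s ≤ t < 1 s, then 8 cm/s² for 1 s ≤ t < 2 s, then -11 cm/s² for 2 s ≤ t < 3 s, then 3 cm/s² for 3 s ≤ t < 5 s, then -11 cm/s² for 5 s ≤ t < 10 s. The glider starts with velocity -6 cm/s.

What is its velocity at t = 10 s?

-56 cm/s

Δv equals the area under the a-t graph; then v = v₀ + Δv.
0–1 s: 2 × 1 = 2 cm/s
1–2 s: 8 × 1 = 8 cm/s
2–3 s: -11 × 1 = -11 cm/s
3–5 s: 3 × 2 = 6 cm/s
5–10 s: -11 × 5 = -55 cm/s
Δv = -50 cm/s, so v(10) = -6 + (-50) = -56 cm/s.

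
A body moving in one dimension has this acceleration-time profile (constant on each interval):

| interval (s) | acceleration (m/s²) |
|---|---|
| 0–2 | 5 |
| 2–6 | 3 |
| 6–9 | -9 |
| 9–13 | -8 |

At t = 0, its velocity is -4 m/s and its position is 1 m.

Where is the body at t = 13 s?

On each constant-a segment, Δv = aΔt and Δx = v₀Δt + ½aΔt²; chain segment to segment.
0–2 s: v starts -4 m/s; Δx = -4·2 + ½·5·2² = 2 m; v ends 6 m/s.
2–6 s: v starts 6 m/s; Δx = 6·4 + ½·3·4² = 48 m; v ends 18 m/s.
6–9 s: v starts 18 m/s; Δx = 18·3 + ½·-9·3² = 13.5 m; v ends -9 m/s.
9–13 s: v starts -9 m/s; Δx = -9·4 + ½·-8·4² = -100 m; v ends -41 m/s.
x(13) = 1 + Σ Δx = -35.5 m.

-35.5 m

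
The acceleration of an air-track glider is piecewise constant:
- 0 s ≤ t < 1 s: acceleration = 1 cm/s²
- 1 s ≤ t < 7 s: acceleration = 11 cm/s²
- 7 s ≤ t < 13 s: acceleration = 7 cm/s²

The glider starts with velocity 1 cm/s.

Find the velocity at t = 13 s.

110 cm/s

Δv equals the area under the a-t graph; then v = v₀ + Δv.
0–1 s: 1 × 1 = 1 cm/s
1–7 s: 11 × 6 = 66 cm/s
7–13 s: 7 × 6 = 42 cm/s
Δv = 109 cm/s, so v(13) = 1 + (109) = 110 cm/s.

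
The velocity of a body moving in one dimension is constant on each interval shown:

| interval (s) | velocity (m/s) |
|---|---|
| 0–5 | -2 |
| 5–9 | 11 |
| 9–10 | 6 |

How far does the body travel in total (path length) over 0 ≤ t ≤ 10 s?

60 m

Distance (not displacement) is the total path length: add the absolute areas under v-t.
0–5 s: |-2| × 5 = 10 m
5–9 s: |11| × 4 = 44 m
9–10 s: |6| × 1 = 6 m
Total distance = 60 m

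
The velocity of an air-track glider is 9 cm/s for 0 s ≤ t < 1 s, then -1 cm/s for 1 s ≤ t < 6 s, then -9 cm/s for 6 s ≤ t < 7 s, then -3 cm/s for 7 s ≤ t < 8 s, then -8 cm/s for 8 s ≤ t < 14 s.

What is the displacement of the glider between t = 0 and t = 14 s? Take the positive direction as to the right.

-56 cm

Net displacement equals the area under the velocity-time graph (areas below the axis count negative).
0–1 s: 9 × 1 = 9 cm
1–6 s: -1 × 5 = -5 cm
6–7 s: -9 × 1 = -9 cm
7–8 s: -3 × 1 = -3 cm
8–14 s: -8 × 6 = -48 cm
Net displacement = -56 cm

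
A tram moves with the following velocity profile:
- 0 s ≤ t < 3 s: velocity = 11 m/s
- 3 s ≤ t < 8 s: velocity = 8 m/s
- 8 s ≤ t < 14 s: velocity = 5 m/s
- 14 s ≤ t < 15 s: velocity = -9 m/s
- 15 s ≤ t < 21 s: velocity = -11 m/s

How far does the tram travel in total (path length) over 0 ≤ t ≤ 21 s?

178 m

Distance (not displacement) is the total path length: add the absolute areas under v-t.
0–3 s: |11| × 3 = 33 m
3–8 s: |8| × 5 = 40 m
8–14 s: |5| × 6 = 30 m
14–15 s: |-9| × 1 = 9 m
15–21 s: |-11| × 6 = 66 m
Total distance = 178 m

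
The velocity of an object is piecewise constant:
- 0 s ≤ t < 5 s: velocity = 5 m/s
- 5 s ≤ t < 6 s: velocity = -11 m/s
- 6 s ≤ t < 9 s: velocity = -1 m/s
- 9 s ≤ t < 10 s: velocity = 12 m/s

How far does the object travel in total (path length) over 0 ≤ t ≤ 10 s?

Distance (not displacement) is the total path length: add the absolute areas under v-t.
0–5 s: |5| × 5 = 25 m
5–6 s: |-11| × 1 = 11 m
6–9 s: |-1| × 3 = 3 m
9–10 s: |12| × 1 = 12 m
Total distance = 51 m

51 m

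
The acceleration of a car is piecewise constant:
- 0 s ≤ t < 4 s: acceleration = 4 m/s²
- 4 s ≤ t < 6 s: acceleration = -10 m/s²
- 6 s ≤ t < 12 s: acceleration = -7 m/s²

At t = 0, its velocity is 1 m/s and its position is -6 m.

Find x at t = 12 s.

On each constant-a segment, Δv = aΔt and Δx = v₀Δt + ½aΔt²; chain segment to segment.
0–4 s: v starts 1 m/s; Δx = 1·4 + ½·4·4² = 36 m; v ends 17 m/s.
4–6 s: v starts 17 m/s; Δx = 17·2 + ½·-10·2² = 14 m; v ends -3 m/s.
6–12 s: v starts -3 m/s; Δx = -3·6 + ½·-7·6² = -144 m; v ends -45 m/s.
x(12) = -6 + Σ Δx = -100 m.

-100 m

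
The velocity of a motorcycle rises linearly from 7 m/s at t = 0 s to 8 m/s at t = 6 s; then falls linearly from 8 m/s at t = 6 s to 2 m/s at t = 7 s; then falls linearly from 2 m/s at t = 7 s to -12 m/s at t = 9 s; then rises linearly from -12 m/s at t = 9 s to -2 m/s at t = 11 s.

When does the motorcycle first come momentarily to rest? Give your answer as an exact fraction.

v changes sign on 7–9 s (from 2 to -12); the graph is linear there, so v = 0 at t = 7 + (-2)·(9 − 7)/(-12 − 2) = 51/7 s.

t = 51/7 s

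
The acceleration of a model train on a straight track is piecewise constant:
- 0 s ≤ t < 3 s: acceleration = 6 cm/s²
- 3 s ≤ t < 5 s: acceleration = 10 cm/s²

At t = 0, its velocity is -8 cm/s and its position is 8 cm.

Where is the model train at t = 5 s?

51 cm

On each constant-a segment, Δv = aΔt and Δx = v₀Δt + ½aΔt²; chain segment to segment.
0–3 s: v starts -8 cm/s; Δx = -8·3 + ½·6·3² = 3 cm; v ends 10 cm/s.
3–5 s: v starts 10 cm/s; Δx = 10·2 + ½·10·2² = 40 cm; v ends 30 cm/s.
x(5) = 8 + Σ Δx = 51 cm.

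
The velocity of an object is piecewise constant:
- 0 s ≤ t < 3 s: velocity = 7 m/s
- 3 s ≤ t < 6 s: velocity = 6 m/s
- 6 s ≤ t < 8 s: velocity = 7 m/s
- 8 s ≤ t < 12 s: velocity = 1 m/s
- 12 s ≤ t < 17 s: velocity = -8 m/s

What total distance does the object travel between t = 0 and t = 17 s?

Distance (not displacement) is the total path length: add the absolute areas under v-t.
0–3 s: |7| × 3 = 21 m
3–6 s: |6| × 3 = 18 m
6–8 s: |7| × 2 = 14 m
8–12 s: |1| × 4 = 4 m
12–17 s: |-8| × 5 = 40 m
Total distance = 97 m

97 m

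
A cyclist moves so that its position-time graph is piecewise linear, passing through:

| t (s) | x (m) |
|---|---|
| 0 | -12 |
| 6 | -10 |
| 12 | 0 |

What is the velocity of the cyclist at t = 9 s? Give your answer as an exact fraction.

5/3 m/s

Velocity is the slope of the x-t graph on 6–12 s: (0 − -10)/(12 − 6) = 5/3 m/s.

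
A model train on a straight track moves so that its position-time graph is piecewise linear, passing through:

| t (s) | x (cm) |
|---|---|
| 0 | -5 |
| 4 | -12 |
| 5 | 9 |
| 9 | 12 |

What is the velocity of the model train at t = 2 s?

Velocity is the slope of the x-t graph on 0–4 s: (-12 − -5)/(4 − 0) = -1.75 cm/s.

-1.75 cm/s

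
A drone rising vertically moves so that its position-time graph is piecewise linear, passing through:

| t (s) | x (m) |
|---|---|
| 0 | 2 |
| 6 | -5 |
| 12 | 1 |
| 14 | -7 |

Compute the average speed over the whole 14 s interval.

Average speed = (total path length)/(elapsed time); on a piecewise-linear x-t graph the path length is Σ|Δx|.
0–6 s: |Δx| = |-5 − 2| = 7 m
6–12 s: |Δx| = |1 − -5| = 6 m
12–14 s: |Δx| = |-7 − 1| = 8 m
Total path = 21 m; average speed = 21/14 = 1.5 m/s.

1.5 m/s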